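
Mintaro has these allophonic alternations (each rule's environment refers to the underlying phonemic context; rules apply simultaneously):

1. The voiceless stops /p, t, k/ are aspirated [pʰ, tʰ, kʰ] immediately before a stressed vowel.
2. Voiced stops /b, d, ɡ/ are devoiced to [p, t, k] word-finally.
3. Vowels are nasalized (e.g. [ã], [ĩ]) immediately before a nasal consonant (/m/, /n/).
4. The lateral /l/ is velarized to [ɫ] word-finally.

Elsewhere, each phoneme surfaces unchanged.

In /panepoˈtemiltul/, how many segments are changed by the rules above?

Segments that undergo a rule: /a/ → [ã] (rule 3); /t/ → [tʰ] (rule 1); /e/ → [ẽ] (rule 3); /l/ → [ɫ] (rule 4).
All other segments surface unchanged.

4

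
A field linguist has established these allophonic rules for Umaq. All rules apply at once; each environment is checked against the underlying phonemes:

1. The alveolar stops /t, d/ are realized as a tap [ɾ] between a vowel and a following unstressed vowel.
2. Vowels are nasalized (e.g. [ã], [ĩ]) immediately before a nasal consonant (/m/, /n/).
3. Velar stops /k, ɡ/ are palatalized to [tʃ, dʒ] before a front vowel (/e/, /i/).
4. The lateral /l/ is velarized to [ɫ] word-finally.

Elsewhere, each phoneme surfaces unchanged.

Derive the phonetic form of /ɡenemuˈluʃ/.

[dʒẽnẽmuˈluʃ]

/ɡ/ meets the environment for rule 3 (before a front vowel) → [dʒ].
Rule 2 applies to /e/ (between /ɡ/ and /n/: before a nasal consonant) → [ẽ].
/e/ (between /n/ and /m/): before a nasal consonant, so rule 2 applies → [ẽ].
/u/ (between /m/ and /l/): rule 2 targets it, but not before a nasal consonant → unchanged [u].
/l/ (between /u/ and /u/) fails the environment for rule 4, so it stays [l].
/u/ — between /l/ and /ʃ/; rule 2 does not apply here → [u].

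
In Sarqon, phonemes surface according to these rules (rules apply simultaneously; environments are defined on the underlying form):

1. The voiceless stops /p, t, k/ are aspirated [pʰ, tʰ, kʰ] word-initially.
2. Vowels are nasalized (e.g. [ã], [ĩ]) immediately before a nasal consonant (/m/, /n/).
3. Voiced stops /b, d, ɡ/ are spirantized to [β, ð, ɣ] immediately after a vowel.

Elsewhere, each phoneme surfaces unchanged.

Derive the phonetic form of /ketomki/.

/k/ (word-initial): word-initially, so rule 1 applies → [kʰ].
/e/ (between /k/ and /t/) is in the target of rule 2 but the environment (before a nasal consonant) is not met → [e].
/t/ (between /e/ and /o/) fails the environment for rule 1, so it stays [t].
Rule 2 applies to /o/ (between /t/ and /m/: before a nasal consonant) → [õ].
/m/ stays [m].
/k/ (between /m/ and /i/): rule 1 targets it, but not word-initially → unchanged [k].
/i/ — word-final; rule 2 does not apply here → [i].

[kʰetõmki]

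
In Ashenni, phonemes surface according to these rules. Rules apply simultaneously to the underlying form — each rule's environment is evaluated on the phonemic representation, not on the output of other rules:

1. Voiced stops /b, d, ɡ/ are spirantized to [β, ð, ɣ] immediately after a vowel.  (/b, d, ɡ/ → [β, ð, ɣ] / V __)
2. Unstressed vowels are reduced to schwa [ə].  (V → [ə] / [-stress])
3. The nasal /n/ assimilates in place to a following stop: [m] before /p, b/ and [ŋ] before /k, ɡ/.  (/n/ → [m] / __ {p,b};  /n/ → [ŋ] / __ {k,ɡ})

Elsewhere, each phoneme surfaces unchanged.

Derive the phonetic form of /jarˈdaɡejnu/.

[jərˈdaɣəjnə]

/j/ (word-initial): no rule targets it → [j].
Rule 2 applies to /a/ (between /j/ and /r/: in an unstressed syllable) → [ə].
/r/ — not in any rule's target class → [r].
/d/ (between /r/ and /a/) is in the target of rule 1 but the environment (immediately after a vowel) is not met → [d].
/a/ (between /d/ and /ɡ/): rule 2 targets it, but not in an unstressed syllable → unchanged [a].
/ɡ/ meets the environment for rule 1 (immediately after a vowel) → [ɣ].
/e/ (between /ɡ/ and /j/) occurs in an unstressed syllable → [ə] by rule 2.
/j/ — not in any rule's target class → [j].
/n/ (between /j/ and /u/) fails the environment for rule 3, so it stays [n].
Rule 2 applies to /u/ (word-final: in an unstressed syllable) → [ə].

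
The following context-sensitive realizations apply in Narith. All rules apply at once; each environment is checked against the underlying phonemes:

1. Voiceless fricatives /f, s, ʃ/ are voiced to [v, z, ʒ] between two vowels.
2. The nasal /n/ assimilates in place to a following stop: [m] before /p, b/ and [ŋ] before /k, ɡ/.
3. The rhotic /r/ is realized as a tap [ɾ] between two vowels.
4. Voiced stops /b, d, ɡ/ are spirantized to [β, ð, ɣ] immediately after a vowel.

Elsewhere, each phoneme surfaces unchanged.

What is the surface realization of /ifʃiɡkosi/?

[ifʃiɣkozi]

/i/ stays [i].
/f/ — between /i/ and /ʃ/; rule 1 does not apply here → [f].
/ʃ/ (between /f/ and /i/) is in the target of rule 1 but the environment (between two vowels) is not met → [ʃ].
/i/ stays [i].
/ɡ/ (between /i/ and /k/) occurs immediately after a vowel → [ɣ] by rule 4.
/k/ stays [k].
/o/ stays [o].
/s/ meets the environment for rule 1 (between two vowels) → [z].
/i/ — not in any rule's target class → [i].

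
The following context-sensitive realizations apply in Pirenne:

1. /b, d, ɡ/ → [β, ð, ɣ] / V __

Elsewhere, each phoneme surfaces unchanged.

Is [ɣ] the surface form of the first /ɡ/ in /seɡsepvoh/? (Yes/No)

Yes

/ɡ/ — between /e/ and /s/, immediately after a vowel — surfaces as [ɣ] (rule 1).
The actual realization is [ɣ], which matches [ɣ].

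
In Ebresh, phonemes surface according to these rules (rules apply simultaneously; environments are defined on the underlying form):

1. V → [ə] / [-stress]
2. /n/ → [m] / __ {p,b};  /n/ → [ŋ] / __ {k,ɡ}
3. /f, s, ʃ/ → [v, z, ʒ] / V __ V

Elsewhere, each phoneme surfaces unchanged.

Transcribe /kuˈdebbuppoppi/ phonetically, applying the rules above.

[kəˈdebbəppəppə]

/k/ (word-initial): no rule targets it → [k].
/u/ — between /k/ and /d/, in an unstressed syllable — surfaces as [ə] (rule 1).
/d/ stays [d].
/e/ (between /d/ and /b/) fails the environment for rule 1, so it stays [e].
/b/ (between /e/ and /b/) is unaffected → [b].
/b/ (between /b/ and /u/) is unaffected → [b].
/u/ — between /b/ and /p/, in an unstressed syllable — surfaces as [ə] (rule 1).
/p/ (between /u/ and /p/) is unaffected → [p].
/p/ (between /p/ and /o/) is unaffected → [p].
/o/ — between /p/ and /p/, in an unstressed syllable — surfaces as [ə] (rule 1).
/p/ (between /o/ and /p/) is unaffected → [p].
/p/ stays [p].
Rule 1 applies to /i/ (word-final: in an unstressed syllable) → [ə].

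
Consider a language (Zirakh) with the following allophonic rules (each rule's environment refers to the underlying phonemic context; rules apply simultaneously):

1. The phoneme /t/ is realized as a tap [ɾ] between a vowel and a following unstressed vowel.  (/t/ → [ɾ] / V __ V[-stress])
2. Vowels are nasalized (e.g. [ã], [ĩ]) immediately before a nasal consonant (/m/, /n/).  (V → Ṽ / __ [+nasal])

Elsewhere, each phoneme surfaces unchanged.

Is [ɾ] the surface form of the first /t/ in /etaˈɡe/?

/t/ (between /e/ and /a/): between a vowel and a following unstressed vowel, so rule 1 applies → [ɾ].
The actual realization is [ɾ], which matches [ɾ].

Yes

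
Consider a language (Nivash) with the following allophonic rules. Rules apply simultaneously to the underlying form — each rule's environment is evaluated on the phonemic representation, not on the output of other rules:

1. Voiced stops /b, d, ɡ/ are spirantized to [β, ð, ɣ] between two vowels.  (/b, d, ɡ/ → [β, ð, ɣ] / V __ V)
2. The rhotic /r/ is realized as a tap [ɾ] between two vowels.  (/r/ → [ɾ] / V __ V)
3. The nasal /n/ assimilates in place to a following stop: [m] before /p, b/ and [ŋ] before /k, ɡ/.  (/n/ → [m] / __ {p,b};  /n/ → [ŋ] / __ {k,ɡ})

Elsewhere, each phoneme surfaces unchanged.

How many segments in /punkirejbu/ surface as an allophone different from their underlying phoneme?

Segments that undergo a rule: /n/ → [ŋ] (rule 3); /r/ → [ɾ] (rule 2).
All other segments surface unchanged.

2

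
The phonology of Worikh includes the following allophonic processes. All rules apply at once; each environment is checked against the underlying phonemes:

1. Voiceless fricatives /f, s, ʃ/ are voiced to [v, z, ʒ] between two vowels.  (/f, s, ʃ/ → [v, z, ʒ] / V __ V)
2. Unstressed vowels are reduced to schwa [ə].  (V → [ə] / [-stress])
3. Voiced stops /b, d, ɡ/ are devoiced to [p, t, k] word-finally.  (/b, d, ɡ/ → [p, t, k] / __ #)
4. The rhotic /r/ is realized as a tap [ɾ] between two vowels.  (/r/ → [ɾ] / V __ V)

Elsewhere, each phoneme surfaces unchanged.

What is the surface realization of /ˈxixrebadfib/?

/x/ stays [x].
/i/ (between /x/ and /x/) fails the environment for rule 2, so it stays [i].
/x/ (between /i/ and /r/) is unaffected → [x].
/r/ (between /x/ and /e/) is in the target of rule 4 but the environment (between two vowels) is not met → [r].
Rule 2 applies to /e/ (between /r/ and /b/: in an unstressed syllable) → [ə].
/b/ — between /e/ and /a/; rule 3 does not apply here → [b].
/a/ — between /b/ and /d/, in an unstressed syllable — surfaces as [ə] (rule 2).
/d/ — between /a/ and /f/; rule 3 does not apply here → [d].
/f/ (between /d/ and /i/): rule 1 targets it, but not between two vowels → unchanged [f].
Rule 2 applies to /i/ (between /f/ and /b/: in an unstressed syllable) → [ə].
/b/ (word-final) occurs word-finally → [p] by rule 3.

[ˈxixrəbədfəp]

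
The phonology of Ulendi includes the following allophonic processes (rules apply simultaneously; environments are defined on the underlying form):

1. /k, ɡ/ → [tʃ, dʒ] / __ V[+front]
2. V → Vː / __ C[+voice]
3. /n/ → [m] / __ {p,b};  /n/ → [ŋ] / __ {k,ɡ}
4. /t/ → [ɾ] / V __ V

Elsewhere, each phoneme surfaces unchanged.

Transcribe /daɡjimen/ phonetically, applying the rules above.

/d/ — not in any rule's target class → [d].
/a/ meets the environment for rule 2 (before a voiced consonant) → [aː].
/ɡ/ (between /a/ and /j/) fails the environment for rule 1, so it stays [ɡ].
/j/ (between /ɡ/ and /i/) is unaffected → [j].
/i/ meets the environment for rule 2 (before a voiced consonant) → [iː].
/m/ stays [m].
/e/ — between /m/ and /n/, before a voiced consonant — surfaces as [eː] (rule 2).
/n/ (word-final): rule 3 targets it, but not before a labial or velar stop → unchanged [n].

[daːɡjiːmeːn]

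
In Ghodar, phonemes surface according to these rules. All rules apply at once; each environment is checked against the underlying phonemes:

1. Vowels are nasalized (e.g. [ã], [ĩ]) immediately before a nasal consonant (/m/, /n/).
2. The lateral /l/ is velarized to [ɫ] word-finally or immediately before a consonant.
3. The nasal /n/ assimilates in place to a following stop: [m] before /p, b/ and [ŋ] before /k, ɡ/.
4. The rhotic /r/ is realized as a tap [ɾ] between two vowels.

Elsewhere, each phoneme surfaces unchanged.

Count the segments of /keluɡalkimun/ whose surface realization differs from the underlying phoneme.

3

Segments that undergo a rule: /l/ → [ɫ] (rule 2); /i/ → [ĩ] (rule 1); /u/ → [ũ] (rule 1).
All other segments surface unchanged.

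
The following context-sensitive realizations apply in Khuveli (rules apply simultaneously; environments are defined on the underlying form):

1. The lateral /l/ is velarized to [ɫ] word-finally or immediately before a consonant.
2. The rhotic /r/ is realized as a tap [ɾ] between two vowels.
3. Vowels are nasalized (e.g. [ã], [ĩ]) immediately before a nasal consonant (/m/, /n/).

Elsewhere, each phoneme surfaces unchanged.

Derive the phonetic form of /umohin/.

[ũmohĩn]

/u/ meets the environment for rule 3 (before a nasal consonant) → [ũ].
/o/ (between /m/ and /h/) is in the target of rule 3 but the environment (before a nasal consonant) is not met → [o].
/i/ — between /h/ and /n/, before a nasal consonant — surfaces as [ĩ] (rule 3).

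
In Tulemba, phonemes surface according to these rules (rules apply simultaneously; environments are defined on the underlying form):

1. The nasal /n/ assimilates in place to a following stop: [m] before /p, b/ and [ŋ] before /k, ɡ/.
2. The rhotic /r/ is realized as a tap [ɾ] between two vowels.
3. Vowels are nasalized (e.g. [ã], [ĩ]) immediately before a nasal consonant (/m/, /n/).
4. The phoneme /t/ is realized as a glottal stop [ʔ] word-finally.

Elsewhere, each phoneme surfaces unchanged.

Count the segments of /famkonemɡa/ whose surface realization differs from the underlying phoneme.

3

Segments that undergo a rule: /a/ → [ã] (rule 3); /o/ → [õ] (rule 3); /e/ → [ẽ] (rule 3).
All other segments surface unchanged.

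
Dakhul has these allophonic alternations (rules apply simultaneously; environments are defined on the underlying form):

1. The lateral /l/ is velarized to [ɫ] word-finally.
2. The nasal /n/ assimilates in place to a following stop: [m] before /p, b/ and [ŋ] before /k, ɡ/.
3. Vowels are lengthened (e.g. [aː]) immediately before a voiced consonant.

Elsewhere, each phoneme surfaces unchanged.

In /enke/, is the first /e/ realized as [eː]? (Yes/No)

/e/ (word-initial) occurs before a voiced consonant → [eː] by rule 3.
The actual realization is [eː], which matches [eː].

Yes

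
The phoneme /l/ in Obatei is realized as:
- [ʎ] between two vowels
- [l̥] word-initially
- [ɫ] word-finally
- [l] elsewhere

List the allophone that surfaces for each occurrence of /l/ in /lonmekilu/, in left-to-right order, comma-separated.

Occurrence 1 (position 1): word-initially → [l̥].
Occurrence 2 (position 8): between two vowels → [ʎ].

[l̥], [ʎ]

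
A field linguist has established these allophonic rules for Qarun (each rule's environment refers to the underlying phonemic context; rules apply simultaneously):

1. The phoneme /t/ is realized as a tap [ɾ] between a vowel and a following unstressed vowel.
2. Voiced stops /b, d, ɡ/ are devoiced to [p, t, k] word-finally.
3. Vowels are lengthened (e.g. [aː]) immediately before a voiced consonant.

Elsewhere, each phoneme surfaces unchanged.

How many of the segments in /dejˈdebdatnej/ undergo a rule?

3

Segments that undergo a rule: /e/ → [eː] (rule 3); /e/ → [eː] (rule 3); /e/ → [eː] (rule 3).
All other segments surface unchanged.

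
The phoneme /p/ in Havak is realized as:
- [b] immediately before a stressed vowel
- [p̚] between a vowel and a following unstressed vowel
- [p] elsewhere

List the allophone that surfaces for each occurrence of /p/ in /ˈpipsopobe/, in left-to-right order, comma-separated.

[b], [p], [p̚]

Occurrence 1 (position 1): immediately before a stressed vowel → [b].
Occurrence 2 (position 3): no conditioning environment matches → elsewhere allophone [p].
Occurrence 3 (position 6): between a vowel and a following unstressed vowel → [p̚].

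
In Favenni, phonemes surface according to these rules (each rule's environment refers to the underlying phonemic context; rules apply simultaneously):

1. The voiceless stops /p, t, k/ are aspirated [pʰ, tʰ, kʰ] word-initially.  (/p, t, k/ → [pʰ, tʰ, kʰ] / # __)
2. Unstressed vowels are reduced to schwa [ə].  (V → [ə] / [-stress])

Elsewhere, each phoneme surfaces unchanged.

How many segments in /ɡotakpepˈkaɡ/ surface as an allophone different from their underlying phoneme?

Segments that undergo a rule: /o/ → [ə] (rule 2); /a/ → [ə] (rule 2); /e/ → [ə] (rule 2).
All other segments surface unchanged.

3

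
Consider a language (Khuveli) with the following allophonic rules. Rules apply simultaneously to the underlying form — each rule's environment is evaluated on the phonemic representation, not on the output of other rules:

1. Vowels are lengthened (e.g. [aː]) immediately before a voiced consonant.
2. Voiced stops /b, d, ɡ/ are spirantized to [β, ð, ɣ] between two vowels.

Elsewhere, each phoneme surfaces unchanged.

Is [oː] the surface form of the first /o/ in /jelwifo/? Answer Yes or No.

No

/o/ (word-final) is in the target of rule 1 but the environment (before a voiced consonant) is not met → [o].
The actual realization is [o], not [oː].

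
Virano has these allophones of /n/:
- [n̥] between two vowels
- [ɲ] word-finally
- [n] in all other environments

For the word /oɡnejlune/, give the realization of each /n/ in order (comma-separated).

[n], [n̥]

Occurrence 1 (position 3): no conditioning environment matches → elsewhere allophone [n].
Occurrence 2 (position 8): between two vowels → [n̥].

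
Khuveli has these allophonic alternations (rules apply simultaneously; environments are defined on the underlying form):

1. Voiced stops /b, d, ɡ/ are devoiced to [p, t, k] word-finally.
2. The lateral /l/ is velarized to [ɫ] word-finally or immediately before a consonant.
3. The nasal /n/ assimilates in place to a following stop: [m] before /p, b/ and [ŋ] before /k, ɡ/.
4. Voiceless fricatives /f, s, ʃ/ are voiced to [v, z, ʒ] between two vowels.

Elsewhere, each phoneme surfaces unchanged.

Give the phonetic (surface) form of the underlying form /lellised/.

/l/ (word-initial) is in the target of rule 2 but the environment (word-finally or immediately before a consonant) is not met → [l].
/e/ stays [e].
/l/ (between /e/ and /l/): word-finally or immediately before a consonant, so rule 2 applies → [ɫ].
/l/ (between /l/ and /i/) is in the target of rule 2 but the environment (word-finally or immediately before a consonant) is not met → [l].
/i/ — not in any rule's target class → [i].
/s/ — between /i/ and /e/, between two vowels — surfaces as [z] (rule 4).
/e/ — not in any rule's target class → [e].
Rule 1 applies to /d/ (word-final: word-finally) → [t].

[leɫlizet]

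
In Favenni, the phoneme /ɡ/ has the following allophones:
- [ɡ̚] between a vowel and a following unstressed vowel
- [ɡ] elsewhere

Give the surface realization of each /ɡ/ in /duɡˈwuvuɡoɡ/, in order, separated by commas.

Occurrence 1 (position 3): no conditioning environment matches → elsewhere allophone [ɡ].
Occurrence 2 (position 8): between a vowel and a following unstressed vowel → [ɡ̚].
Occurrence 3 (position 10): no conditioning environment matches → elsewhere allophone [ɡ].

[ɡ], [ɡ̚], [ɡ]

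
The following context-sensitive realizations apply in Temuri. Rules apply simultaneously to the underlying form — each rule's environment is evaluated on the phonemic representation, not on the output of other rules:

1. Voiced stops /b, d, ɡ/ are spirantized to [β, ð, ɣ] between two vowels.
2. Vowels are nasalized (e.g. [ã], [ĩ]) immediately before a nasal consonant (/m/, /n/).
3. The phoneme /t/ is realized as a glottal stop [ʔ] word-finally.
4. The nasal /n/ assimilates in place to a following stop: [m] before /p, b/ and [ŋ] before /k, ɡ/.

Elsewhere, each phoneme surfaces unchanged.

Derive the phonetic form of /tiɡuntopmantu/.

/t/ (word-initial): rule 3 targets it, but not word-finally → unchanged [t].
/i/ (between /t/ and /ɡ/) is in the target of rule 2 but the environment (before a nasal consonant) is not met → [i].
/ɡ/ (between /i/ and /u/): between two vowels, so rule 1 applies → [ɣ].
/u/ (between /ɡ/ and /n/) occurs before a nasal consonant → [ũ] by rule 2.
/n/ (between /u/ and /t/) fails the environment for rule 4, so it stays [n].
/t/ — between /n/ and /o/; rule 3 does not apply here → [t].
/o/ — between /t/ and /p/; rule 2 does not apply here → [o].
/p/ (between /o/ and /m/): no rule targets it → [p].
/m/ (between /p/ and /a/): no rule targets it → [m].
/a/ — between /m/ and /n/, before a nasal consonant — surfaces as [ã] (rule 2).
/n/ (between /a/ and /t/) fails the environment for rule 4, so it stays [n].
/t/ (between /n/ and /u/): rule 3 targets it, but not word-finally → unchanged [t].
/u/ — word-final; rule 2 does not apply here → [u].

[tiɣũntopmãntu]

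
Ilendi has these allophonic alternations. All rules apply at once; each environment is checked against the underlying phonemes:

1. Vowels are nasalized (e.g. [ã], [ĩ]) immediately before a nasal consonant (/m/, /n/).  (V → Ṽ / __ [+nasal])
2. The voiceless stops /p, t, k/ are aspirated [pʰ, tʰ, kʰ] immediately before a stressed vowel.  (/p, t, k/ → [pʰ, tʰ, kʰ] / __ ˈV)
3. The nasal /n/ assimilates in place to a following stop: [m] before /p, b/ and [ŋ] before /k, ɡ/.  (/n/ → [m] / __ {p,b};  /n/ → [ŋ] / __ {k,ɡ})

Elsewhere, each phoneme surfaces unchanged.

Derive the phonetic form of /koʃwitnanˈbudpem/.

/k/ (word-initial) fails the environment for rule 2, so it stays [k].
/o/ (between /k/ and /ʃ/): rule 1 targets it, but not before a nasal consonant → unchanged [o].
/i/ — between /w/ and /t/; rule 1 does not apply here → [i].
/t/ (between /i/ and /n/) is in the target of rule 2 but the environment (immediately before a stressed vowel) is not met → [t].
/n/ (between /t/ and /a/) is in the target of rule 3 but the environment (before a labial or velar stop) is not met → [n].
/a/ — between /n/ and /n/, before a nasal consonant — surfaces as [ã] (rule 1).
/n/ (between /a/ and /b/) occurs before a labial or velar stop → [m] by rule 3.
/u/ (between /b/ and /d/) fails the environment for rule 1, so it stays [u].
/p/ (between /d/ and /e/) is in the target of rule 2 but the environment (immediately before a stressed vowel) is not met → [p].
/e/ — between /p/ and /m/, before a nasal consonant — surfaces as [ẽ] (rule 1).

[koʃwitnãmˈbudpẽm]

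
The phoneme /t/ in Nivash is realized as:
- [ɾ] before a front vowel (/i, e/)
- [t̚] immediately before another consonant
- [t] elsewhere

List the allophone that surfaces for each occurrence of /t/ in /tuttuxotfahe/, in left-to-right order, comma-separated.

Occurrence 1 (position 1): no conditioning environment matches → elsewhere allophone [t].
Occurrence 2 (position 3): immediately before another consonant → [t̚].
Occurrence 3 (position 4): no conditioning environment matches → elsewhere allophone [t].
Occurrence 4 (position 8): immediately before another consonant → [t̚].

[t], [t̚], [t], [t̚]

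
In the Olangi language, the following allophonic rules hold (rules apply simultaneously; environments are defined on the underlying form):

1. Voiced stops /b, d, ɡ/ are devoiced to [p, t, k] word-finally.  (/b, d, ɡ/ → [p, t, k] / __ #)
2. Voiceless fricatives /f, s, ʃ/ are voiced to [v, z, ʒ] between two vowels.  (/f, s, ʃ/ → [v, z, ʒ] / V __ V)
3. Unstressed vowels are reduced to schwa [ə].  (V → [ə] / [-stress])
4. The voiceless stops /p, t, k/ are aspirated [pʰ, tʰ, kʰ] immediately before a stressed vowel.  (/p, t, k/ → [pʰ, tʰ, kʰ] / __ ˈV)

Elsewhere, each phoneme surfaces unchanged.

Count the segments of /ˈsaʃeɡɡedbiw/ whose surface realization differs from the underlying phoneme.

Segments that undergo a rule: /ʃ/ → [ʒ] (rule 2); /e/ → [ə] (rule 3); /e/ → [ə] (rule 3); /i/ → [ə] (rule 3).
All other segments surface unchanged.

4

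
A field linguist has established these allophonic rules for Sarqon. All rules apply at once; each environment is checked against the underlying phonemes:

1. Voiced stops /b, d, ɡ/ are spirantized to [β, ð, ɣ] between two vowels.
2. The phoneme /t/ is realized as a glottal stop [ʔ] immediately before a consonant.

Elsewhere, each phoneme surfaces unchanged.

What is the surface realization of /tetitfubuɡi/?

/t/ (word-initial) fails the environment for rule 2, so it stays [t].
/e/ (between /t/ and /t/): no rule targets it → [e].
/t/ (between /e/ and /i/): rule 2 targets it, but not immediately before a consonant → unchanged [t].
/i/ (between /t/ and /t/) is unaffected → [i].
/t/ meets the environment for rule 2 (immediately before a consonant) → [ʔ].
/f/ stays [f].
/u/ (between /f/ and /b/) is unaffected → [u].
/b/ (between /u/ and /u/): between two vowels, so rule 1 applies → [β].
/u/ — not in any rule's target class → [u].
/ɡ/ (between /u/ and /i/) occurs between two vowels → [ɣ] by rule 1.
/i/ stays [i].

[tetiʔfuβuɣi]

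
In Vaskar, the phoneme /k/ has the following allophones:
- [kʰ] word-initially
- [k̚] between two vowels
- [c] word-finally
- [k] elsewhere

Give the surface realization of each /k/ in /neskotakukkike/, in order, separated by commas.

[k], [k̚], [k], [k], [k̚]

Occurrence 1 (position 4): no conditioning environment matches → elsewhere allophone [k].
Occurrence 2 (position 8): between two vowels → [k̚].
Occurrence 3 (position 10): no conditioning environment matches → elsewhere allophone [k].
Occurrence 4 (position 11): no conditioning environment matches → elsewhere allophone [k].
Occurrence 5 (position 13): between two vowels → [k̚].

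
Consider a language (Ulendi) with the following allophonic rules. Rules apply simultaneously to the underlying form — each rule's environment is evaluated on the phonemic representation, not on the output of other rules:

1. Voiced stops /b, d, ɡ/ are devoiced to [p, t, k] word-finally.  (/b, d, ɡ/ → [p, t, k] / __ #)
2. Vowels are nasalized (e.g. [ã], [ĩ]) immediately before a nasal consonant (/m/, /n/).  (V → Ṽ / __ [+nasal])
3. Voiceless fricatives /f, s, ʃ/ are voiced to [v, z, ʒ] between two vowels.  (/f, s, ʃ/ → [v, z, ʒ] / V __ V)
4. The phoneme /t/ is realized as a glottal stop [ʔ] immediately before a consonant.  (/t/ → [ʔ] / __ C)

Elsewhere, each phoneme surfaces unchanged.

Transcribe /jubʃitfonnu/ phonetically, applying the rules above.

/u/ (between /j/ and /b/) fails the environment for rule 2, so it stays [u].
/b/ (between /u/ and /ʃ/): rule 1 targets it, but not word-finally → unchanged [b].
/ʃ/ (between /b/ and /i/) is in the target of rule 3 but the environment (between two vowels) is not met → [ʃ].
/i/ (between /ʃ/ and /t/): rule 2 targets it, but not before a nasal consonant → unchanged [i].
/t/ (between /i/ and /f/) occurs immediately before a consonant → [ʔ] by rule 4.
/f/ (between /t/ and /o/) is in the target of rule 3 but the environment (between two vowels) is not met → [f].
/o/ — between /f/ and /n/, before a nasal consonant — surfaces as [õ] (rule 2).
/u/ (word-final): rule 2 targets it, but not before a nasal consonant → unchanged [u].

[jubʃiʔfõnnu]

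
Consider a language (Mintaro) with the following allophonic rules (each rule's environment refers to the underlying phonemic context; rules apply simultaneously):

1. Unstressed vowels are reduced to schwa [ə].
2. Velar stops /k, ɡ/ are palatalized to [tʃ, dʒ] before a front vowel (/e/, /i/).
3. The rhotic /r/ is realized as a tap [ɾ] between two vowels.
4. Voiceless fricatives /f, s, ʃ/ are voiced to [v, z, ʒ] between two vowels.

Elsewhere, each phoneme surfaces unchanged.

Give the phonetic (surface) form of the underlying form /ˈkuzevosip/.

/k/ (word-initial) fails the environment for rule 2, so it stays [k].
/u/ (between /k/ and /z/): rule 1 targets it, but not in an unstressed syllable → unchanged [u].
Rule 1 applies to /e/ (between /z/ and /v/: in an unstressed syllable) → [ə].
/o/ (between /v/ and /s/) occurs in an unstressed syllable → [ə] by rule 1.
/s/ (between /o/ and /i/): between two vowels, so rule 4 applies → [z].
/i/ — between /s/ and /p/, in an unstressed syllable — surfaces as [ə] (rule 1).

[ˈkuzəvəzəp]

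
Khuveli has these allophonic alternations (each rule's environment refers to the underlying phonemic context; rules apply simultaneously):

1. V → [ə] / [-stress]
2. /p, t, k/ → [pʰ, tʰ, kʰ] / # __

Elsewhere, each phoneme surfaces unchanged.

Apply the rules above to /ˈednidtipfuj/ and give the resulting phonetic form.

/e/ (word-initial) is in the target of rule 1 but the environment (in an unstressed syllable) is not met → [e].
/d/ stays [d].
/n/ (between /d/ and /i/) is unaffected → [n].
/i/ — between /n/ and /d/, in an unstressed syllable — surfaces as [ə] (rule 1).
/d/ stays [d].
/t/ (between /d/ and /i/) is in the target of rule 2 but the environment (word-initially) is not met → [t].
/i/ (between /t/ and /p/) occurs in an unstressed syllable → [ə] by rule 1.
/p/ (between /i/ and /f/): rule 2 targets it, but not word-initially → unchanged [p].
/f/ stays [f].
/u/ — between /f/ and /j/, in an unstressed syllable — surfaces as [ə] (rule 1).
/j/ — not in any rule's target class → [j].

[ˈednədtəpfəj]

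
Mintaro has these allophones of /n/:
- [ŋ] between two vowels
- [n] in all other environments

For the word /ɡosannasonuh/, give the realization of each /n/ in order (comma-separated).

Occurrence 1 (position 5): no conditioning environment matches → elsewhere allophone [n].
Occurrence 2 (position 6): no conditioning environment matches → elsewhere allophone [n].
Occurrence 3 (position 10): between two vowels → [ŋ].

[n], [n], [ŋ]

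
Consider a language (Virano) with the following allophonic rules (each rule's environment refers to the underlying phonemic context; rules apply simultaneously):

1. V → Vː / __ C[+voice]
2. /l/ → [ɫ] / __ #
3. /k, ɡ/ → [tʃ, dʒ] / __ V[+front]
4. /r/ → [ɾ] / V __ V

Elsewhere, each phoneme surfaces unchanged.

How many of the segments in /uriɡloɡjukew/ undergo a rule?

Segments that undergo a rule: /u/ → [uː] (rule 1); /r/ → [ɾ] (rule 4); /i/ → [iː] (rule 1); /o/ → [oː] (rule 1); /k/ → [tʃ] (rule 3); /e/ → [eː] (rule 1).
All other segments surface unchanged.

6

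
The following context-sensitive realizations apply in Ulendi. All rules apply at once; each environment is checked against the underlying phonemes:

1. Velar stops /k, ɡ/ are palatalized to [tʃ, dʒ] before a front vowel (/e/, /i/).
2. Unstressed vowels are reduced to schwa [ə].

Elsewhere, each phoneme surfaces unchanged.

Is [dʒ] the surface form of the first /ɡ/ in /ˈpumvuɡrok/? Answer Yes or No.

No

/ɡ/ (between /u/ and /r/) is in the target of rule 1 but the environment (before a front vowel) is not met → [ɡ].
The actual realization is [ɡ], not [dʒ].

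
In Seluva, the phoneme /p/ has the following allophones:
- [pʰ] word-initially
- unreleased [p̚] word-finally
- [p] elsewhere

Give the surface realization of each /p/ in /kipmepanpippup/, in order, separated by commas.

[p], [p], [p], [p], [p], [p̚]

Occurrence 1 (position 3): no conditioning environment matches → elsewhere allophone [p].
Occurrence 2 (position 6): no conditioning environment matches → elsewhere allophone [p].
Occurrence 3 (position 9): no conditioning environment matches → elsewhere allophone [p].
Occurrence 4 (position 11): no conditioning environment matches → elsewhere allophone [p].
Occurrence 5 (position 12): no conditioning environment matches → elsewhere allophone [p].
Occurrence 6 (position 14): word-finally → [p̚].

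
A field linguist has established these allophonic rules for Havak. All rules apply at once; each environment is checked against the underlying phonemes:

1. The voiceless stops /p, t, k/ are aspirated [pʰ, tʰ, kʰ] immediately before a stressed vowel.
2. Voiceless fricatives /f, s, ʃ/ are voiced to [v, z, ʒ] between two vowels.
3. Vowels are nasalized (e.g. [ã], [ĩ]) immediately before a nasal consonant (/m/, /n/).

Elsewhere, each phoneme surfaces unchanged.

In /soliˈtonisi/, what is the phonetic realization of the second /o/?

/o/ — between /t/ and /n/, before a nasal consonant — surfaces as [õ] (rule 3).

[õ]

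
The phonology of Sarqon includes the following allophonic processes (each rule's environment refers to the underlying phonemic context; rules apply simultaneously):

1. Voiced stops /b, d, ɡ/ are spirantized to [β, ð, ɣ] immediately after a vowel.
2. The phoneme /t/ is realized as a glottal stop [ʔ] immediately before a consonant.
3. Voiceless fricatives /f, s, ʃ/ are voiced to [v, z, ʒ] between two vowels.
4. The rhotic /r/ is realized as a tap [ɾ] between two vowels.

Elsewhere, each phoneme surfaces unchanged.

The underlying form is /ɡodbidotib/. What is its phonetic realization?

/ɡ/ (word-initial): rule 1 targets it, but not immediately after a vowel → unchanged [ɡ].
/o/ (between /ɡ/ and /d/): no rule targets it → [o].
/d/ — between /o/ and /b/, immediately after a vowel — surfaces as [ð] (rule 1).
/b/ — between /d/ and /i/; rule 1 does not apply here → [b].
/i/ — not in any rule's target class → [i].
Rule 1 applies to /d/ (between /i/ and /o/: immediately after a vowel) → [ð].
/o/ (between /d/ and /t/): no rule targets it → [o].
/t/ (between /o/ and /i/) fails the environment for rule 2, so it stays [t].
/i/ (between /t/ and /b/) is unaffected → [i].
/b/ (word-final): immediately after a vowel, so rule 1 applies → [β].

[ɡoðbiðotiβ]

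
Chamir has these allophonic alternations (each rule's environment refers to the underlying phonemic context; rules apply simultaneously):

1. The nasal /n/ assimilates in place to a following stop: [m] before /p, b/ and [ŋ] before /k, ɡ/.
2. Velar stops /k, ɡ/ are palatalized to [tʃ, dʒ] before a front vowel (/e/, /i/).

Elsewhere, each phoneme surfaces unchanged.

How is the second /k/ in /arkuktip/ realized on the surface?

/k/ (between /u/ and /t/) is in the target of rule 2 but the environment (before a front vowel) is not met → [k].

[k]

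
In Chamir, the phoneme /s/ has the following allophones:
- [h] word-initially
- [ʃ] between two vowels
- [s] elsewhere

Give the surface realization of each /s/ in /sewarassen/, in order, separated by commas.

[h], [s], [s]

Occurrence 1 (position 1): word-initially → [h].
Occurrence 2 (position 7): no conditioning environment matches → elsewhere allophone [s].
Occurrence 3 (position 8): no conditioning environment matches → elsewhere allophone [s].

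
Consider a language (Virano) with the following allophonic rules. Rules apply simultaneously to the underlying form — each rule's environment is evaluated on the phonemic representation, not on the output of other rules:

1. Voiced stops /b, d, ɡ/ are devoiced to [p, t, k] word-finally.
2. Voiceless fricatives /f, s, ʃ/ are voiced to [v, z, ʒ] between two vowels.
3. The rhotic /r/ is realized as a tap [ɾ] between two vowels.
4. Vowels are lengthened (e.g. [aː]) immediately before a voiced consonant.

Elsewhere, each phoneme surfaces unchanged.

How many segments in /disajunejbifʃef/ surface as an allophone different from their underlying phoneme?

4

Segments that undergo a rule: /s/ → [z] (rule 2); /a/ → [aː] (rule 4); /u/ → [uː] (rule 4); /e/ → [eː] (rule 4).
All other segments surface unchanged.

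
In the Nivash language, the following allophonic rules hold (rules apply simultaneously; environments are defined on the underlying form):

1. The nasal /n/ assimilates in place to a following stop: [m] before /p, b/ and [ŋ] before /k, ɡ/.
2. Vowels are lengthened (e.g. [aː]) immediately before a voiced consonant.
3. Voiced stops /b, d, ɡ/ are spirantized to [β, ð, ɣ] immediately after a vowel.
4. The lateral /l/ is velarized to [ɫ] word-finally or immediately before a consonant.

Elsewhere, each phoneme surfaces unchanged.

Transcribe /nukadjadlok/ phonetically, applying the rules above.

[nukaːðjaːðlok]

/n/ (word-initial): rule 1 targets it, but not before a labial or velar stop → unchanged [n].
/u/ — between /n/ and /k/; rule 2 does not apply here → [u].
/k/ stays [k].
/a/ (between /k/ and /d/) occurs before a voiced consonant → [aː] by rule 2.
/d/ (between /a/ and /j/) occurs immediately after a vowel → [ð] by rule 3.
/j/ (between /d/ and /a/) is unaffected → [j].
/a/ (between /j/ and /d/): before a voiced consonant, so rule 2 applies → [aː].
/d/ (between /a/ and /l/) occurs immediately after a vowel → [ð] by rule 3.
/l/ (between /d/ and /o/) fails the environment for rule 4, so it stays [l].
/o/ (between /l/ and /k/) is in the target of rule 2 but the environment (before a voiced consonant) is not met → [o].
/k/ — not in any rule's target class → [k].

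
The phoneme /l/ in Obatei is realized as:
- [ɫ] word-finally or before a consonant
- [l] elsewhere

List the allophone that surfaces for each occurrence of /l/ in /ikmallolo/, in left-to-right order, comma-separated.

[ɫ], [l], [l]

Occurrence 1 (position 5): word-finally or before a consonant → [ɫ].
Occurrence 2 (position 6): no conditioning environment matches → elsewhere allophone [l].
Occurrence 3 (position 8): no conditioning environment matches → elsewhere allophone [l].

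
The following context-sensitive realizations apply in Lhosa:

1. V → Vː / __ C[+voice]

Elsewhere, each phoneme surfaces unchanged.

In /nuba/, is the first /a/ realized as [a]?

/a/ (word-final): rule 1 targets it, but not before a voiced consonant → unchanged [a].
The actual realization is [a], which matches [a].

Yes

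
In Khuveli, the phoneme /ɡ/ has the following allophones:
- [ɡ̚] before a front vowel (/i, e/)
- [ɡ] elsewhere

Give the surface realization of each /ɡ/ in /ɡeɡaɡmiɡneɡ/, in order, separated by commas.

Occurrence 1 (position 1): before a front vowel (/i, e/) → [ɡ̚].
Occurrence 2 (position 3): no conditioning environment matches → elsewhere allophone [ɡ].
Occurrence 3 (position 5): no conditioning environment matches → elsewhere allophone [ɡ].
Occurrence 4 (position 8): no conditioning environment matches → elsewhere allophone [ɡ].
Occurrence 5 (position 11): no conditioning environment matches → elsewhere allophone [ɡ].

[ɡ̚], [ɡ], [ɡ], [ɡ], [ɡ]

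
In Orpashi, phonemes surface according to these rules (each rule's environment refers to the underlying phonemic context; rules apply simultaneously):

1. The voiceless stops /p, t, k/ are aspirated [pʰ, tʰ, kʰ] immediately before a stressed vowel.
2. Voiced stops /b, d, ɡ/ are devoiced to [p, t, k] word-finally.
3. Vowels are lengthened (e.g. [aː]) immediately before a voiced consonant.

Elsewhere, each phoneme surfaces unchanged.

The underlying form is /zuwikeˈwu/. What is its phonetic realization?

/z/ (word-initial): no rule targets it → [z].
/u/ (between /z/ and /w/): before a voiced consonant, so rule 3 applies → [uː].
/w/ (between /u/ and /i/) is unaffected → [w].
/i/ (between /w/ and /k/): rule 3 targets it, but not before a voiced consonant → unchanged [i].
/k/ — between /i/ and /e/; rule 1 does not apply here → [k].
/e/ meets the environment for rule 3 (before a voiced consonant) → [eː].
/w/ (between /e/ and /u/) is unaffected → [w].
/u/ (word-final): rule 3 targets it, but not before a voiced consonant → unchanged [u].

[zuːwikeːˈwu]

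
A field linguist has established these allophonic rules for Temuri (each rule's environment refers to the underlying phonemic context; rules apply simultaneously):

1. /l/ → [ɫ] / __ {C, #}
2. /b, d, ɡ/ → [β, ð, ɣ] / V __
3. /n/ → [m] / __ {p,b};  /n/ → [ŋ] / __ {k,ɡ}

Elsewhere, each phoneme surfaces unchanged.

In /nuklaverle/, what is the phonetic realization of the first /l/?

/l/ — between /k/ and /a/; rule 1 does not apply here → [l].

[l]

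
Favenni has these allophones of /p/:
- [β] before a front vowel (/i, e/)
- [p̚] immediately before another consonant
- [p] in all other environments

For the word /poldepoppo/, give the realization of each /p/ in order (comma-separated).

Occurrence 1 (position 1): no conditioning environment matches → elsewhere allophone [p].
Occurrence 2 (position 6): no conditioning environment matches → elsewhere allophone [p].
Occurrence 3 (position 8): immediately before another consonant → [p̚].
Occurrence 4 (position 9): no conditioning environment matches → elsewhere allophone [p].

[p], [p], [p̚], [p]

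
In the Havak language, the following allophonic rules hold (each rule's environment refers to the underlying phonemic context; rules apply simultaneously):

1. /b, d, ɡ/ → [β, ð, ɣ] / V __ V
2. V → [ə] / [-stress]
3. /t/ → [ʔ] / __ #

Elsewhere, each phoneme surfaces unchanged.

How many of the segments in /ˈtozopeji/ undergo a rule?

3

Segments that undergo a rule: /o/ → [ə] (rule 2); /e/ → [ə] (rule 2); /i/ → [ə] (rule 2).
All other segments surface unchanged.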